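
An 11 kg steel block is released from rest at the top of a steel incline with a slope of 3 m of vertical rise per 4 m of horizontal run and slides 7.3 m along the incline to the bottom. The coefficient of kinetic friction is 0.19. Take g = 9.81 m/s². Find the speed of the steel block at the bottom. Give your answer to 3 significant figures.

8.01 m/s

The weight component along the incline is mg sin 36.87° = 64.746 N and the normal force is N = mg cos 36.87° = 86.328 N.
Friction up the slope is f = μN = 0.19 × 86.328 = 16.402 N, so the net downslope force is 64.746 − 16.402 = 48.344 N and a = 48.344 / 11 = 4.3949 m/s².
Starting from rest over a distance of 7.3 m, v² = 2aL = 2 × 4.3949 × 7.3 = 64.1655, so v = 8.0103 m/s.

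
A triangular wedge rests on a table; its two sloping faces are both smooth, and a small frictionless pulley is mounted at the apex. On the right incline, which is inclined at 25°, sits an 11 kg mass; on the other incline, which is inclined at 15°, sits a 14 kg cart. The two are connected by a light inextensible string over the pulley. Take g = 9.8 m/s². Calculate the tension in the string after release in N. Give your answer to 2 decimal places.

41.14 N

Resolve each weight along its own incline: the 11 kg mass has component 11 × 9.8 × sin 25° = 45.558 N down its slope, and the 14 kg mass has 14 × 9.8 × sin 15° = 35.510 N down its slope.
The 11 kg side's 45.558 N exceeds the other side's 35.510 N, so that mass slides down and the 14 kg mass slides up. Taking that direction as positive, Newton's second law for the whole system gives 45.558 − 35.510 = (11 + 14) a, so a = 10.048 / 25 = 0.4019 m/s².
For the 14 kg mass (up-slope positive): T − 35.510 = 14 × 0.4019, so T = 41.137 N.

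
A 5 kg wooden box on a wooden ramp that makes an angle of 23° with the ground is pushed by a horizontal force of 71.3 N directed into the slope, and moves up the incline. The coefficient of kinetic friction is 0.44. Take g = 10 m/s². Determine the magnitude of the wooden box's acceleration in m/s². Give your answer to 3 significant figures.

2.72 m/s²

The horizontal push has components F cos 23° = 71.3 × 0.9205 = 65.632 N up the incline and F sin 23° = 71.3 × 0.3907 = 27.857 N pressing into the surface.
The normal force is therefore N = mg cos 23° + F sin 23° = 46.025 + 27.857 = 73.882 N, and kinetic friction down the slope is μN = 0.44 × 73.882 = 32.508 N.
Along the incline: F cos 23° − mg sin 23° − μN = ma, so 65.632 − 19.535 − 32.508 = 5 a, giving a = 2.7178 m/s².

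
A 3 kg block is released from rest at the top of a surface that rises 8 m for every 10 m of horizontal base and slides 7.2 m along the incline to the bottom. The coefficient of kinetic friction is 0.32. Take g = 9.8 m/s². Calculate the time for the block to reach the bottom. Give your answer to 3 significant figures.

The weight component along the incline is mg sin 38.66° = 18.366 N and the normal force is N = mg cos 38.66° = 22.958 N.
Friction up the slope is f = μN = 0.32 × 22.958 = 7.347 N, so the net downslope force is 18.366 − 7.347 = 11.019 N and a = 11.019 / 3 = 3.6730 m/s².
Starting from rest, L = ½at², so t = √(2L/a) = √(2 × 7.2 / 3.6730) = 1.9800 s.

1.98 s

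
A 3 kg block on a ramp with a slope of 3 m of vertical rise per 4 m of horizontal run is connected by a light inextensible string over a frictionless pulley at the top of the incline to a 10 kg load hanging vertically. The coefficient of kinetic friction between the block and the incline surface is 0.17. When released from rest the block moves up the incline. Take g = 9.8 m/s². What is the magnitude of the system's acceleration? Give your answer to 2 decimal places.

5.87 m/s²

For the block on the incline: the weight component along the slope is m₁g sin 36.87° = 3 × 9.8 × 0.6000 = 17.640 N and the normal force is N = m₁g cos 36.87° = 23.520 N.
Kinetic friction opposes the block's motion up the incline: f = μN = 0.17 × 23.520 = 3.998 N acting down the slope.
Newton's second law for the block (up-slope positive): T − 17.640 − 3.998 = 3 a. For the hanging load (downward positive): 10 × 9.8 − T = 10 a.
Adding the two equations eliminates T: 76.362 = 13 a, so a = 5.8740 m/s².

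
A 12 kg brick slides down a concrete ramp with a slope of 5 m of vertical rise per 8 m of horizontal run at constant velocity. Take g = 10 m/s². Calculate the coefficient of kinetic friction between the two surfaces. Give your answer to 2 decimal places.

At constant velocity the net force along the incline is zero: mg sin 32.01° = μ mg cos 32.01°.
So μ = tan 32.01° = 0.5300 / 0.8480 = 0.6250.

0.62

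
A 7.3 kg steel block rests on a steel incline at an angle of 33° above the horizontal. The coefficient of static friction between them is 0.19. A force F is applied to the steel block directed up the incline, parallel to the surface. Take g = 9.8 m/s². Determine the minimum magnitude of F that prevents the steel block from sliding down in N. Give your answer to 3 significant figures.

The normal force is N = mg cos 33° = 59.998 N. With F at its minimum the steel block is on the verge of sliding down, so static friction is at its maximum μ_s N = 0.19 × 59.998 = 11.400 N and acts up the slope.
Equilibrium along the incline: F + μ_s N = mg sin 33°, so F = 38.963 − 11.400 = 27.563 N.

27.6 N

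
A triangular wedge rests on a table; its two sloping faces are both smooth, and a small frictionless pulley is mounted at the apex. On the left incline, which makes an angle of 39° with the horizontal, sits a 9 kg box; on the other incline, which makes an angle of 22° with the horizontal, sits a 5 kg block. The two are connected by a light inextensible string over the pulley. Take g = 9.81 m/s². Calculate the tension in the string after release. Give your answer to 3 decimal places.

Resolve each weight along its own incline: the 9 kg mass has component 9 × 9.81 × sin 39° = 55.563 N down its slope, and the 5 kg mass has 5 × 9.81 × sin 22° = 18.374 N down its slope.
The 9 kg side's 55.563 N exceeds the other side's 18.374 N, so that mass slides down and the 5 kg mass slides up. Taking that direction as positive, Newton's second law for the whole system gives 55.563 − 18.374 = (9 + 5) a, so a = 37.189 / 14 = 2.6564 m/s².
For the 5 kg mass (up-slope positive): T − 18.374 = 5 × 2.6564, so T = 31.656 N.

31.656 N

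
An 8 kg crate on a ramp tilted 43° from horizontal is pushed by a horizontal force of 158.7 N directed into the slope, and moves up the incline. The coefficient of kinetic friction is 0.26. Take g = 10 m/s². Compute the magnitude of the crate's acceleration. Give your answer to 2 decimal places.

The horizontal push has components F cos 43° = 158.7 × 0.7314 = 116.073 N up the incline and F sin 43° = 158.7 × 0.6820 = 108.233 N pressing into the surface.
The normal force is therefore N = mg cos 43° + F sin 43° = 58.512 + 108.233 = 166.745 N, and kinetic friction down the slope is μN = 0.26 × 166.745 = 43.354 N.
Along the incline: F cos 43° − mg sin 43° − μN = ma, so 116.073 − 54.560 − 43.354 = 8 a, giving a = 2.2699 m/s².

2.27 m/s²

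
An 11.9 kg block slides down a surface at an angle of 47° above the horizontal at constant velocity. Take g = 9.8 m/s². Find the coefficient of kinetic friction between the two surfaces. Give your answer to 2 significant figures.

At constant velocity the net force along the incline is zero: mg sin 47° = μ mg cos 47°.
So μ = tan 47° = 0.7314 / 0.6820 = 1.0724.

1.1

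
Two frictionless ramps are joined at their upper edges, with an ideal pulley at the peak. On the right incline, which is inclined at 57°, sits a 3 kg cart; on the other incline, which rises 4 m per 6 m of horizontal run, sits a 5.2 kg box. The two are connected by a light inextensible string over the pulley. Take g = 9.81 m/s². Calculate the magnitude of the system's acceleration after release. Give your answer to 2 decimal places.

Resolve each weight along its own incline: the 3 kg mass has component 3 × 9.81 × sin 57° = 24.682 N down its slope, and the 5.2 kg mass has 5.2 × 9.81 × sin 33.69° = 28.296 N down its slope.
The 5.2 kg side's 28.296 N exceeds the other side's 24.682 N, so that mass slides down and the 3 kg mass slides up. Taking that direction as positive, Newton's second law for the whole system gives 28.296 − 24.682 = (3 + 5.2) a, so a = 3.614 / 8.2 = 0.4407 m/s².

0.44 m/s²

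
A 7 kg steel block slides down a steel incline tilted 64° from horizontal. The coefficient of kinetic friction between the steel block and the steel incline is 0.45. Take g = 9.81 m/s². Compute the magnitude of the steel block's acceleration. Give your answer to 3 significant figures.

6.88 m/s²

Resolving the weight along the incline: the component pulling the steel block down the slope is mg sin 64° = 7 × 9.81 × 0.8988 = 61.721 N, and the normal force is N = mg cos 64° = 7 × 9.81 × 0.4384 = 30.105 N.
Kinetic friction acts up the slope with magnitude f = μN = 0.45 × 30.105 = 13.547 N.
Net force along the incline is 61.721 − 13.547 = 48.174 N, so a = 48.174 / 7 = 6.8820 m/s².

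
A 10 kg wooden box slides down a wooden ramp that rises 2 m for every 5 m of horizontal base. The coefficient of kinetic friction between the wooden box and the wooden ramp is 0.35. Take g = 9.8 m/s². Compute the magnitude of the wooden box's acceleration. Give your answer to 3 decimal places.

Resolving the weight along the incline: the component pulling the wooden box down the slope is mg sin 21.80° = 10 × 9.8 × 0.3714 = 36.397 N, and the normal force is N = mg cos 21.80° = 10 × 9.8 × 0.9285 = 90.993 N.
Kinetic friction acts up the slope with magnitude f = μN = 0.35 × 90.993 = 31.848 N.
Net force along the incline is 36.397 − 31.848 = 4.549 N, so a = 4.549 / 10 = 0.4549 m/s².

0.455 m/s²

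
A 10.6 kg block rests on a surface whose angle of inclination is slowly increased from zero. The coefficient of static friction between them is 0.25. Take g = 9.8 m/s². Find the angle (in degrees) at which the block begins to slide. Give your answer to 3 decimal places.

At the threshold of sliding, static friction is at its maximum μ_s N and exactly balances the weight component along the incline: mg sin θ = μ_s mg cos θ.
Hence tan θ = μ_s = 0.25, so θ = arctan(0.25) = 14.0362°.

14.036°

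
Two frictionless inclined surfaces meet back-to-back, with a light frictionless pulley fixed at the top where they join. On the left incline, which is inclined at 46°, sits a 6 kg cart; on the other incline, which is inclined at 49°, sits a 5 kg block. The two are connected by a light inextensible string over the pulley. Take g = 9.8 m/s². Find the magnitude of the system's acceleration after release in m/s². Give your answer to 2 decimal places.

0.48 m/s²

Resolve each weight along its own incline: the 6 kg mass has component 6 × 9.8 × sin 46° = 42.297 N down its slope, and the 5 kg mass has 5 × 9.8 × sin 49° = 36.981 N down its slope.
The 6 kg side's 42.297 N exceeds the other side's 36.981 N, so that mass slides down and the 5 kg mass slides up. Taking that direction as positive, Newton's second law for the whole system gives 42.297 − 36.981 = (6 + 5) a, so a = 5.316 / 11 = 0.4833 m/s².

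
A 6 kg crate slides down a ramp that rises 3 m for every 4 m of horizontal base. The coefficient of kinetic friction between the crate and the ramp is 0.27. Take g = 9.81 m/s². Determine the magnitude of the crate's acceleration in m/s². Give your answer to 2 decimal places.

3.77 m/s²

Resolving the weight along the incline: the component pulling the crate down the slope is mg sin 36.87° = 6 × 9.81 × 0.6000 = 35.316 N, and the normal force is N = mg cos 36.87° = 6 × 9.81 × 0.8000 = 47.088 N.
Kinetic friction acts up the slope with magnitude f = μN = 0.27 × 47.088 = 12.714 N.
Net force along the incline is 35.316 − 12.714 = 22.602 N, so a = 22.602 / 6 = 3.7670 m/s².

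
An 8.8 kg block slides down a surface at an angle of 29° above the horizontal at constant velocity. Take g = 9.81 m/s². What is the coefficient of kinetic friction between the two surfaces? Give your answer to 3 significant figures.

0.554

At constant velocity the net force along the incline is zero: mg sin 29° = μ mg cos 29°.
So μ = tan 29° = 0.4848 / 0.8746 = 0.5543.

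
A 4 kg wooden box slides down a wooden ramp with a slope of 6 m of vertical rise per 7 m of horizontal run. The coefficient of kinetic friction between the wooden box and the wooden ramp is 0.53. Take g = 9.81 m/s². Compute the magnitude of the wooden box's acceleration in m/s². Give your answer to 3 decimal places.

Resolving the weight along the incline: the component pulling the wooden box down the slope is mg sin 40.60° = 4 × 9.81 × 0.6508 = 25.537 N, and the normal force is N = mg cos 40.60° = 4 × 9.81 × 0.7593 = 29.795 N.
Kinetic friction acts up the slope with magnitude f = μN = 0.53 × 29.795 = 15.791 N.
Net force along the incline is 25.537 − 15.791 = 9.746 N, so a = 9.746 / 4 = 2.4365 m/s².

2.437 m/s²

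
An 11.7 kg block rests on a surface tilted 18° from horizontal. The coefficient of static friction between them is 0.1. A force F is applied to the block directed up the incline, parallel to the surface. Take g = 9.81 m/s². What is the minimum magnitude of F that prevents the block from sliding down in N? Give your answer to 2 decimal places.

The normal force is N = mg cos 18° = 109.159 N. With F at its minimum the block is on the verge of sliding down, so static friction is at its maximum μ_s N = 0.1 × 109.159 = 10.916 N and acts up the slope.
Equilibrium along the incline: F + μ_s N = mg sin 18°, so F = 35.468 − 10.916 = 24.552 N.

24.55 N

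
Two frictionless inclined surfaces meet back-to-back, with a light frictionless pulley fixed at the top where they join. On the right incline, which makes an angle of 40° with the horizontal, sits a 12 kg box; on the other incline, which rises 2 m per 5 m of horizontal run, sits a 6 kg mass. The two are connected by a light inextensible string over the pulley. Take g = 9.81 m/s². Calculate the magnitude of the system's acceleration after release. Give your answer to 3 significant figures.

2.99 m/s²

Resolve each weight along its own incline: the 12 kg mass has component 12 × 9.81 × sin 40° = 75.669 N down its slope, and the 6 kg mass has 6 × 9.81 × sin 21.80° = 21.860 N down its slope.
The 12 kg side's 75.669 N exceeds the other side's 21.860 N, so that mass slides down and the 6 kg mass slides up. Taking that direction as positive, Newton's second law for the whole system gives 75.669 − 21.860 = (12 + 6) a, so a = 53.809 / 18 = 2.9894 m/s².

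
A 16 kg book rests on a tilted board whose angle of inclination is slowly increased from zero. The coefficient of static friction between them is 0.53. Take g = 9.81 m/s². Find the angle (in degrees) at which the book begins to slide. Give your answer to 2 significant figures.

28°

At the threshold of sliding, static friction is at its maximum μ_s N and exactly balances the weight component along the incline: mg sin θ = μ_s mg cos θ.
Hence tan θ = μ_s = 0.53, so θ = arctan(0.53) = 27.9236°.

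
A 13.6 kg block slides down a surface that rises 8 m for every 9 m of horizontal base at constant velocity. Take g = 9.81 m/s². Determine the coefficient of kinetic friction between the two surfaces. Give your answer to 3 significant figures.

At constant velocity the net force along the incline is zero: mg sin 41.63° = μ mg cos 41.63°.
So μ = tan 41.63° = 0.6644 / 0.7474 = 0.8889.

0.889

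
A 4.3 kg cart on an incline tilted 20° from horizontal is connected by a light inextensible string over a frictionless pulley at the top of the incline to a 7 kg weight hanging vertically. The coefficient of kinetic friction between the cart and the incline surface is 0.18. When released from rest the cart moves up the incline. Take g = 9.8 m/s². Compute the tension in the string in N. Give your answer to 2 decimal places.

39.45 N

For the cart on the incline: the weight component along the slope is m₁g sin 20° = 4.3 × 9.8 × 0.3420 = 14.412 N and the normal force is N = m₁g cos 20° = 39.599 N.
Kinetic friction opposes the cart's motion up the incline: f = μN = 0.18 × 39.599 = 7.128 N acting down the slope.
Newton's second law for the cart (up-slope positive): T − 14.412 − 7.128 = 4.3 a. For the hanging weight (downward positive): 7 × 9.8 − T = 7 a.
Adding the two equations eliminates T: 47.060 = 11.3 a, so a = 4.1646 m/s².
Then from the hanging weight's equation, T = 7 × (9.8 − 4.1646) = 39.448 N.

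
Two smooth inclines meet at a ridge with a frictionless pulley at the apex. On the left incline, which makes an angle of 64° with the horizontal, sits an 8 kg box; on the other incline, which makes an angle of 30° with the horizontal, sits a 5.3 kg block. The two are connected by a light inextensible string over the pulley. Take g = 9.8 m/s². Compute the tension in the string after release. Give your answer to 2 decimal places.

43.70 N

Resolve each weight along its own incline: the 8 kg mass has component 8 × 9.8 × sin 64° = 70.465 N down its slope, and the 5.3 kg mass has 5.3 × 9.8 × sin 30° = 25.970 N down its slope.
The 8 kg side's 70.465 N exceeds the other side's 25.970 N, so that mass slides down and the 5.3 kg mass slides up. Taking that direction as positive, Newton's second law for the whole system gives 70.465 − 25.970 = (8 + 5.3) a, so a = 44.495 / 13.3 = 3.3455 m/s².
For the 5.3 kg mass (up-slope positive): T − 25.970 = 5.3 × 3.3455, so T = 43.701 N.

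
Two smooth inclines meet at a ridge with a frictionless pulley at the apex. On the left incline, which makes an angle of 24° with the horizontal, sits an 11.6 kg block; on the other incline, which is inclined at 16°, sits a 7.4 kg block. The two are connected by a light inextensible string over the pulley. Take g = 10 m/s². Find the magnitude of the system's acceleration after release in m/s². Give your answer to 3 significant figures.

1.41 m/s²

Resolve each weight along its own incline: the 11.6 kg mass has component 11.6 × 10 × sin 24° = 47.181 N down its slope, and the 7.4 kg mass has 7.4 × 10 × sin 16° = 20.397 N down its slope.
The 11.6 kg side's 47.181 N exceeds the other side's 20.397 N, so that mass slides down and the 7.4 kg mass slides up. Taking that direction as positive, Newton's second law for the whole system gives 47.181 − 20.397 = (11.6 + 7.4) a, so a = 26.784 / 19 = 1.4097 m/s².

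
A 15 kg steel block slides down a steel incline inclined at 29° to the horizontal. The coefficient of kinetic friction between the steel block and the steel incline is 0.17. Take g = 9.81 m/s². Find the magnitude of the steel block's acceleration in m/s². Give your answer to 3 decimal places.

3.297 m/s²

Resolving the weight along the incline: the component pulling the steel block down the slope is mg sin 29° = 15 × 9.81 × 0.4848 = 71.338 N, and the normal force is N = mg cos 29° = 15 × 9.81 × 0.8746 = 128.697 N.
Kinetic friction acts up the slope with magnitude f = μN = 0.17 × 128.697 = 21.878 N.
Net force along the incline is 71.338 − 21.878 = 49.460 N, so a = 49.460 / 15 = 3.2973 m/s².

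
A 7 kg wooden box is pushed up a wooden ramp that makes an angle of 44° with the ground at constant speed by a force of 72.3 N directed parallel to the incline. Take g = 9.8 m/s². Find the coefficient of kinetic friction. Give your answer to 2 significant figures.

At constant speed ΣF = 0 along the incline. The applied 72.3 N acts up the slope; the weight component mg sin 44° = 47.654 N and kinetic friction μN both act down the slope.
So 72.3 = 47.654 + μ × 49.347, giving μ = (72.3 − 47.654) / 49.347 = 0.4994.

0.50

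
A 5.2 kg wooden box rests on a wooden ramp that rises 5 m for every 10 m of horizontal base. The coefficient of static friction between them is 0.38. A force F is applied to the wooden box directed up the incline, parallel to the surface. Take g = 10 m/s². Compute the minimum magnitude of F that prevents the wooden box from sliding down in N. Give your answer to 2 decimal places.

The normal force is N = mg cos 26.57° = 46.510 N. With F at its minimum the wooden box is on the verge of sliding down, so static friction is at its maximum μ_s N = 0.38 × 46.510 = 17.674 N and acts up the slope.
Equilibrium along the incline: F + μ_s N = mg sin 26.57°, so F = 23.255 − 17.674 = 5.581 N.

5.58 N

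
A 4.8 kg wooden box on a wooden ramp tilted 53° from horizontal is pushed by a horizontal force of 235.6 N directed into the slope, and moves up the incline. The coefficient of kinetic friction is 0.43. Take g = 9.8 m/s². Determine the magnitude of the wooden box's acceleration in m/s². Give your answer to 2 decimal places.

2.32 m/s²

The horizontal push has components F cos 53° = 235.6 × 0.6018 = 141.784 N up the incline and F sin 53° = 235.6 × 0.7986 = 188.150 N pressing into the surface.
The normal force is therefore N = mg cos 53° + F sin 53° = 28.309 + 188.150 = 216.459 N, and kinetic friction down the slope is μN = 0.43 × 216.459 = 93.077 N.
Along the incline: F cos 53° − mg sin 53° − μN = ma, so 141.784 − 37.566 − 93.077 = 4.8 a, giving a = 2.3210 m/s².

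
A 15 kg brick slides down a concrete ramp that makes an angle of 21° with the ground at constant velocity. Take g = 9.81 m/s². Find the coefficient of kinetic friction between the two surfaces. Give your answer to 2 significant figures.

At constant velocity the net force along the incline is zero: mg sin 21° = μ mg cos 21°.
So μ = tan 21° = 0.3584 / 0.9336 = 0.3839.

0.38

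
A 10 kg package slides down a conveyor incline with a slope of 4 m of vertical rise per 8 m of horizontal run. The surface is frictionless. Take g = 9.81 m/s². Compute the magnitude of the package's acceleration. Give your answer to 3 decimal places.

4.387 m/s²

Resolving the weight along the incline: the component pulling the package down the slope is mg sin 26.57° = 10 × 9.81 × 0.4472 = 43.870 N, and the normal force is N = mg cos 26.57° = 10 × 9.81 × 0.8944 = 87.741 N.
With no friction the net force along the incline is 43.870 N, so a = g sin 26.57° = 43.870 / 10 = 4.3870 m/s².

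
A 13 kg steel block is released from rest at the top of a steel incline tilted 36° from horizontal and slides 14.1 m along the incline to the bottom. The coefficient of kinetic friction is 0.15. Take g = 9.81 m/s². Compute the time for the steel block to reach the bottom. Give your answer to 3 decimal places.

The weight component along the incline is mg sin 36° = 74.960 N and the normal force is N = mg cos 36° = 103.174 N.
Friction up the slope is f = μN = 0.15 × 103.174 = 15.476 N, so the net downslope force is 74.960 − 15.476 = 59.484 N and a = 59.484 / 13 = 4.5757 m/s².
Starting from rest, L = ½at², so t = √(2L/a) = √(2 × 14.1 / 4.5757) = 2.4825 s.

2.483 s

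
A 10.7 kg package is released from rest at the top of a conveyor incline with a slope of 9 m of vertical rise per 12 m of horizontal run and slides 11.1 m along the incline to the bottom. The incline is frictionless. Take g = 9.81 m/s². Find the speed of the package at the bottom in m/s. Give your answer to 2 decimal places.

11.43 m/s

The weight component along the incline is mg sin 36.87° = 62.980 N and the normal force is N = mg cos 36.87° = 83.974 N.
With no friction, a = g sin 36.87° = 5.8860 m/s².
Starting from rest over a distance of 11.1 m, v² = 2aL = 2 × 5.8860 × 11.1 = 130.6692, so v = 11.4311 m/s.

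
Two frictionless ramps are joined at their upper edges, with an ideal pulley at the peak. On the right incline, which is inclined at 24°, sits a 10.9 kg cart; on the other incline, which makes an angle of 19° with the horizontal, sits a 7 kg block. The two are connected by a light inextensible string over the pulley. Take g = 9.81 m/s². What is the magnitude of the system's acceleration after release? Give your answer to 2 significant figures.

Resolve each weight along its own incline: the 10.9 kg mass has component 10.9 × 9.81 × sin 24° = 43.492 N down its slope, and the 7 kg mass has 7 × 9.81 × sin 19° = 22.357 N down its slope.
The 10.9 kg side's 43.492 N exceeds the other side's 22.357 N, so that mass slides down and the 7 kg mass slides up. Taking that direction as positive, Newton's second law for the whole system gives 43.492 − 22.357 = (10.9 + 7) a, so a = 21.135 / 17.9 = 1.1807 m/s².

1.2 m/s²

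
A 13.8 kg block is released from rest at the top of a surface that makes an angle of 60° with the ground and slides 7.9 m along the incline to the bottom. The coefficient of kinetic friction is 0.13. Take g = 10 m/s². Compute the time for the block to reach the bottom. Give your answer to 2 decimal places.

The weight component along the incline is mg sin 60° = 119.512 N and the normal force is N = mg cos 60° = 69.000 N.
Friction up the slope is f = μN = 0.13 × 69.000 = 8.970 N, so the net downslope force is 119.512 − 8.970 = 110.542 N and a = 110.542 / 13.8 = 8.0103 m/s².
Starting from rest, L = ½at², so t = √(2L/a) = √(2 × 7.9 / 8.0103) = 1.4044 s.

1.40 s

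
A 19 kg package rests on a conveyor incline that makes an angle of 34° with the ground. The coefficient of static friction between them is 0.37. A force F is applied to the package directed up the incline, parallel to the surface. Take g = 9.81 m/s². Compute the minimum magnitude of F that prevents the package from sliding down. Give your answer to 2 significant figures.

47 N

The normal force is N = mg cos 34° = 154.524 N. With F at its minimum the package is on the verge of sliding down, so static friction is at its maximum μ_s N = 0.37 × 154.524 = 57.174 N and acts up the slope.
Equilibrium along the incline: F + μ_s N = mg sin 34°, so F = 104.228 − 57.174 = 47.054 N.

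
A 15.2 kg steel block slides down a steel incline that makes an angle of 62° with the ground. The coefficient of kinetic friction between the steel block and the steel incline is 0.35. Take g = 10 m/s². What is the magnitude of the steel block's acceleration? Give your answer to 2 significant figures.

7.2 m/s²

Resolving the weight along the incline: the component pulling the steel block down the slope is mg sin 62° = 15.2 × 10 × 0.8829 = 134.201 N, and the normal force is N = mg cos 62° = 15.2 × 10 × 0.4695 = 71.364 N.
Kinetic friction acts up the slope with magnitude f = μN = 0.35 × 71.364 = 24.977 N.
Net force along the incline is 134.201 − 24.977 = 109.224 N, so a = 109.224 / 15.2 = 7.1858 m/s².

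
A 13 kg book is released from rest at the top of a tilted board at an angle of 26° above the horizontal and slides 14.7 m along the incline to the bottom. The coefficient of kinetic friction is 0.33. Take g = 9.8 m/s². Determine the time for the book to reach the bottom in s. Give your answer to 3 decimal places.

4.600 s

The weight component along the incline is mg sin 26° = 55.848 N and the normal force is N = mg cos 26° = 114.506 N.
Friction up the slope is f = μN = 0.33 × 114.506 = 37.787 N, so the net downslope force is 55.848 − 37.787 = 18.061 N and a = 18.061 / 13 = 1.3893 m/s².
Starting from rest, L = ½at², so t = √(2L/a) = √(2 × 14.7 / 1.3893) = 4.6002 s.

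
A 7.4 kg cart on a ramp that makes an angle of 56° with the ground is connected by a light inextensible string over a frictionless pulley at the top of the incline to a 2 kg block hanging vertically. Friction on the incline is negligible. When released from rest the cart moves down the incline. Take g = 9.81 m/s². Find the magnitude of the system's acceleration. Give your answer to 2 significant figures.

For the cart on the incline: the weight component along the slope is m₁g sin 56° = 7.4 × 9.81 × 0.8290 = 60.180 N and the normal force is N = m₁g cos 56° = 40.594 N.
Newton's second law for the cart (down-slope positive): 60.180 − T = 7.4 a. For the hanging block (upward positive): T − 2 × 9.81 = 2 a.
Adding the two equations eliminates T: 40.560 = 9.4 a, so a = 4.3149 m/s².

4.3 m/s²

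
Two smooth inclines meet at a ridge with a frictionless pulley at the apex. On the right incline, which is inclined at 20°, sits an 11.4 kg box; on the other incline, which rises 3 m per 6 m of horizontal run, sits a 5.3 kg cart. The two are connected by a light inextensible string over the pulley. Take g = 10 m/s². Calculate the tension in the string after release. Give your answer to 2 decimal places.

28.55 N

Resolve each weight along its own incline: the 11.4 kg mass has component 11.4 × 10 × sin 20° = 38.990 N down its slope, and the 5.3 kg mass has 5.3 × 10 × sin 26.57° = 23.702 N down its slope.
The 11.4 kg side's 38.990 N exceeds the other side's 23.702 N, so that mass slides down and the 5.3 kg mass slides up. Taking that direction as positive, Newton's second law for the whole system gives 38.990 − 23.702 = (11.4 + 5.3) a, so a = 15.288 / 16.7 = 0.9154 m/s².
For the 5.3 kg mass (up-slope positive): T − 23.702 = 5.3 × 0.9154, so T = 28.554 N.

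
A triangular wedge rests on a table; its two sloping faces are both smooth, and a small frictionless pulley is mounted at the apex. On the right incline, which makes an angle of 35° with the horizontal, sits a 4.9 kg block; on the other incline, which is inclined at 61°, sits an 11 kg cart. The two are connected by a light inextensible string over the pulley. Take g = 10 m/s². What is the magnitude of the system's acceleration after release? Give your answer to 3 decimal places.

Resolve each weight along its own incline: the 4.9 kg mass has component 4.9 × 10 × sin 35° = 28.105 N down its slope, and the 11 kg mass has 11 × 10 × sin 61° = 96.208 N down its slope.
The 11 kg side's 96.208 N exceeds the other side's 28.105 N, so that mass slides down and the 4.9 kg mass slides up. Taking that direction as positive, Newton's second law for the whole system gives 96.208 − 28.105 = (4.9 + 11) a, so a = 68.103 / 15.9 = 4.2832 m/s².

4.283 m/s²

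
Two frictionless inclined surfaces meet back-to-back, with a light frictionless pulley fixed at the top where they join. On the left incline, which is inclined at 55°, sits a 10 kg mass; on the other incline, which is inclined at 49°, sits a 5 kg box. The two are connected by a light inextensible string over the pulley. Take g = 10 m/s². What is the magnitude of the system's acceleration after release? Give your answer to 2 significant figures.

Resolve each weight along its own incline: the 10 kg mass has component 10 × 10 × sin 55° = 81.915 N down its slope, and the 5 kg mass has 5 × 10 × sin 49° = 37.735 N down its slope.
The 10 kg side's 81.915 N exceeds the other side's 37.735 N, so that mass slides down and the 5 kg mass slides up. Taking that direction as positive, Newton's second law for the whole system gives 81.915 − 37.735 = (10 + 5) a, so a = 44.180 / 15 = 2.9453 m/s².

2.9 m/s²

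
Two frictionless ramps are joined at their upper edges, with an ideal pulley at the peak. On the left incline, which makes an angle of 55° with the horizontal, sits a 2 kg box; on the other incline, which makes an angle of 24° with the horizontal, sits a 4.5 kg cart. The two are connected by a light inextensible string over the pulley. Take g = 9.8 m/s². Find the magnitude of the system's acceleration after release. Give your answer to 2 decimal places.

0.29 m/s²

Resolve each weight along its own incline: the 2 kg mass has component 2 × 9.8 × sin 55° = 16.055 N down its slope, and the 4.5 kg mass has 4.5 × 9.8 × sin 24° = 17.937 N down its slope.
The 4.5 kg side's 17.937 N exceeds the other side's 16.055 N, so that mass slides down and the 2 kg mass slides up. Taking that direction as positive, Newton's second law for the whole system gives 17.937 − 16.055 = (2 + 4.5) a, so a = 1.882 / 6.5 = 0.2895 m/s².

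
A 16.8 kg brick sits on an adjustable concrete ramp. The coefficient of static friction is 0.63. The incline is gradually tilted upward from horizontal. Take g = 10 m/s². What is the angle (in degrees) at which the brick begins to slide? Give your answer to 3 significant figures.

At the threshold of sliding, static friction is at its maximum μ_s N and exactly balances the weight component along the incline: mg sin θ = μ_s mg cos θ.
Hence tan θ = μ_s = 0.63, so θ = arctan(0.63) = 32.2109°.

32.2°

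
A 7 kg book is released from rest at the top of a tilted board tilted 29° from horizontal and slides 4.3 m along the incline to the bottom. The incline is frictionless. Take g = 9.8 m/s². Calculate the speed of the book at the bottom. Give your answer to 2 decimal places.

The weight component along the incline is mg sin 29° = 33.258 N and the normal force is N = mg cos 29° = 59.999 N.
With no friction, a = g sin 29° = 4.7511 m/s².
Starting from rest over a distance of 4.3 m, v² = 2aL = 2 × 4.7511 × 4.3 = 40.8595, so v = 6.3921 m/s.

6.39 m/s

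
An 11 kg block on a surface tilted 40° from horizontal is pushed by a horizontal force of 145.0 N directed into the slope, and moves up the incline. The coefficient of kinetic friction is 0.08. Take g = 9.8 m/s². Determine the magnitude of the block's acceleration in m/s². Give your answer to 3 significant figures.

2.52 m/s²

The horizontal push has components F cos 40° = 145.0 × 0.7660 = 111.070 N up the incline and F sin 40° = 145.0 × 0.6428 = 93.206 N pressing into the surface.
The normal force is therefore N = mg cos 40° + F sin 40° = 82.575 + 93.206 = 175.781 N, and kinetic friction down the slope is μN = 0.08 × 175.781 = 14.062 N.
Along the incline: F cos 40° − mg sin 40° − μN = ma, so 111.070 − 69.294 − 14.062 = 11 a, giving a = 2.5195 m/s².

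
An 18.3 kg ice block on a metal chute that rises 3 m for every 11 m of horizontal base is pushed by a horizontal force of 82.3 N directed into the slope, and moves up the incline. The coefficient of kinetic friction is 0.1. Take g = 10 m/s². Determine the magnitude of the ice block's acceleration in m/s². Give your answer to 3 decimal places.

The horizontal push has components F cos 15.26° = 82.3 × 0.9648 = 79.403 N up the incline and F sin 15.26° = 82.3 × 0.2631 = 21.653 N pressing into the surface.
The normal force is therefore N = mg cos 15.26° + F sin 15.26° = 176.558 + 21.653 = 198.211 N, and kinetic friction down the slope is μN = 0.1 × 198.211 = 19.821 N.
Along the incline: F cos 15.26° − mg sin 15.26° − μN = ma, so 79.403 − 48.147 − 19.821 = 18.3 a, giving a = 0.6249 m/s².

0.625 m/s²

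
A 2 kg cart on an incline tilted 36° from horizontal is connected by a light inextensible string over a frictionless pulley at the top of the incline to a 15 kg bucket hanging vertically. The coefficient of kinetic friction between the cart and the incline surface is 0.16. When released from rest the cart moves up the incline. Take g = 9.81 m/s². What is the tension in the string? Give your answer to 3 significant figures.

For the cart on the incline: the weight component along the slope is m₁g sin 36° = 2 × 9.81 × 0.5878 = 11.533 N and the normal force is N = m₁g cos 36° = 15.873 N.
Kinetic friction opposes the cart's motion up the incline: f = μN = 0.16 × 15.873 = 2.540 N acting down the slope.
Newton's second law for the cart (up-slope positive): T − 11.533 − 2.540 = 2 a. For the hanging bucket (downward positive): 15 × 9.81 − T = 15 a.
Adding the two equations eliminates T: 133.077 = 17 a, so a = 7.8281 m/s².
Then from the hanging bucket's equation, T = 15 × (9.81 − 7.8281) = 29.729 N.

29.7 N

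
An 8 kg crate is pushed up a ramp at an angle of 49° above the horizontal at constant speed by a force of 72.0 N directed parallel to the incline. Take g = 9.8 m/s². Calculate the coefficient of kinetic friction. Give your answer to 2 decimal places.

At constant speed ΣF = 0 along the incline. The applied 72.0 N acts up the slope; the weight component mg sin 49° = 59.169 N and kinetic friction μN both act down the slope.
So 72.0 = 59.169 + μ × 51.435, giving μ = (72.0 − 59.169) / 51.435 = 0.2495.

0.25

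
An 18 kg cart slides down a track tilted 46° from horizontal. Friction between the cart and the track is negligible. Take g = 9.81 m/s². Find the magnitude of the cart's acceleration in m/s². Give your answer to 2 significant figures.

Resolving the weight along the incline: the component pulling the cart down the slope is mg sin 46° = 18 × 9.81 × 0.7193 = 127.014 N, and the normal force is N = mg cos 46° = 18 × 9.81 × 0.6947 = 122.670 N.
With no friction the net force along the incline is 127.014 N, so a = g sin 46° = 127.014 / 18 = 7.0563 m/s².

7.1 m/s²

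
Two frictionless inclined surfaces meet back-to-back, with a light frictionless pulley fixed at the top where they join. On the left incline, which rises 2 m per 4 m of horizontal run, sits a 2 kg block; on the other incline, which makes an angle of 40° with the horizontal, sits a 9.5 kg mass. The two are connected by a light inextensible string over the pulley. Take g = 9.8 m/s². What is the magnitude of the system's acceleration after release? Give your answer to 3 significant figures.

Resolve each weight along its own incline: the 2 kg mass has component 2 × 9.8 × sin 26.57° = 8.765 N down its slope, and the 9.5 kg mass has 9.5 × 9.8 × sin 40° = 59.844 N down its slope.
The 9.5 kg side's 59.844 N exceeds the other side's 8.765 N, so that mass slides down and the 2 kg mass slides up. Taking that direction as positive, Newton's second law for the whole system gives 59.844 − 8.765 = (2 + 9.5) a, so a = 51.079 / 11.5 = 4.4417 m/s².

4.44 m/s²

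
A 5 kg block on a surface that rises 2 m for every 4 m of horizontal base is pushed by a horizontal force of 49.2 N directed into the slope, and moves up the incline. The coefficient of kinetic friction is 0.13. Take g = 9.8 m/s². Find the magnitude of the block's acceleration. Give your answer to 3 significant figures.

2.71 m/s²

The horizontal push has components F cos 26.57° = 49.2 × 0.8944 = 44.004 N up the incline and F sin 26.57° = 49.2 × 0.4472 = 22.002 N pressing into the surface.
The normal force is therefore N = mg cos 26.57° + F sin 26.57° = 43.826 + 22.002 = 65.828 N, and kinetic friction down the slope is μN = 0.13 × 65.828 = 8.558 N.
Along the incline: F cos 26.57° − mg sin 26.57° − μN = ma, so 44.004 − 21.913 − 8.558 = 5 a, giving a = 2.7066 m/s².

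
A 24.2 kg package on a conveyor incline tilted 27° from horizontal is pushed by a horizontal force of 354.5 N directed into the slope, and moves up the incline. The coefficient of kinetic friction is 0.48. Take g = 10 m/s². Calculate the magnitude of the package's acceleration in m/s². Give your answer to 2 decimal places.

1.04 m/s²

The horizontal push has components F cos 27° = 354.5 × 0.8910 = 315.860 N up the incline and F sin 27° = 354.5 × 0.4540 = 160.943 N pressing into the surface.
The normal force is therefore N = mg cos 27° + F sin 27° = 215.622 + 160.943 = 376.565 N, and kinetic friction down the slope is μN = 0.48 × 376.565 = 180.751 N.
Along the incline: F cos 27° − mg sin 27° − μN = ma, so 315.860 − 109.868 − 180.751 = 24.2 a, giving a = 1.0430 m/s².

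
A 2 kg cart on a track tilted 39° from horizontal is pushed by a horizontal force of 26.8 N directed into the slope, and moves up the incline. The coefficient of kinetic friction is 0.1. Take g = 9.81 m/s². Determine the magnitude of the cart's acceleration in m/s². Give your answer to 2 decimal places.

The horizontal push has components F cos 39° = 26.8 × 0.7771 = 20.826 N up the incline and F sin 39° = 26.8 × 0.6293 = 16.865 N pressing into the surface.
The normal force is therefore N = mg cos 39° + F sin 39° = 15.247 + 16.865 = 32.112 N, and kinetic friction down the slope is μN = 0.1 × 32.112 = 3.211 N.
Along the incline: F cos 39° − mg sin 39° − μN = ma, so 20.826 − 12.347 − 3.211 = 2 a, giving a = 2.6340 m/s².

2.63 m/s²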